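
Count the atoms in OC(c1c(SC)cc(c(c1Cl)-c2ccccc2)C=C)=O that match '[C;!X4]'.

3

The query [C;!X4] means: aliphatic carbon that does not have four total connections.
Check the 20 heavy atoms by environment: 12× c (aromatic, X3) → no; 1× Cl (X1) → no; 3× C (X3) → match; 1× O (X1) → no; 1× O (X2) → no; 1× S (X2) → no; 1× C (X4) → no.
That gives 3 matching atoms.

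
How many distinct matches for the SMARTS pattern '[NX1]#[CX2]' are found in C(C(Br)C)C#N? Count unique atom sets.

[NX1]#[CX2] is the SMARTS for a nitrile: a nitrogen triple-bonded to a two-connected carbon.
Exactly one fragment in the molecule meets all constraints, giving 1 match.

1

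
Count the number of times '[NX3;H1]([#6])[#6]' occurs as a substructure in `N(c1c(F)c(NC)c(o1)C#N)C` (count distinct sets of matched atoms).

2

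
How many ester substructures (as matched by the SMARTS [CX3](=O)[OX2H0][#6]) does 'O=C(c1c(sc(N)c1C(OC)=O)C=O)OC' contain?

[CX3](=O)[OX2H0][#6] is the SMARTS for an ester: a carbonyl carbon bonded to an oxygen that is itself bonded to carbon (no H on that O).
The molecule carries 2 separate instances of a methyl-ester group (-C(=O)OCH3) meeting every constraint; each maps to a distinct set of atoms, giving 2 matches.

2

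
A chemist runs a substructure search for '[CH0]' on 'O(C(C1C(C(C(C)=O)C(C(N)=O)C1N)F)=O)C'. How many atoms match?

3

Check the 17 heavy atoms by environment: 5× C (H1) → no; 3× C (H0) → match; 4× O (H0) → no; 2× N (H2) → no; 1× F (H0) → no; 2× C (H3) → no.
That gives 3 matching atoms.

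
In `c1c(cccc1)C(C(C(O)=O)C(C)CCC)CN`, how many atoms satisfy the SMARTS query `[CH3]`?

2

The query [CH3] means: aliphatic carbon with exactly three hydrogens.
Check the 18 heavy atoms by environment: 3× C (H2) → no; 3× C (H1) → no; 2× C (H3) → match; 1× N (H2) → no; 1× C (H0) → no; 1× O (H0) → no; 1× O (H1) → no; 1× c (aromatic, H0) → no; 5× c (aromatic, H1) → no.
That gives 2 matching atoms.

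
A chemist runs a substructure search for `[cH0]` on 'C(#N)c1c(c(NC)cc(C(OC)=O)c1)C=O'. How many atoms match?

4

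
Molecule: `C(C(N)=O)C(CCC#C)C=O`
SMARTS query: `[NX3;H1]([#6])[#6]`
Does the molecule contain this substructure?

The pattern [NX3;H1]([#6])[#6] describes a trivalent nitrogen with one H, bonded to two carbons — a secondary amine.
The closest candidate here is a primary amide (-C(=O)NH2), but the -C(=O)NH2 nitrogen has H2, not H1. No other fragment satisfies the full query, so there is no match.

No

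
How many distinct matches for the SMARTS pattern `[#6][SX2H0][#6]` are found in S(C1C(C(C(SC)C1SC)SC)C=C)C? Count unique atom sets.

4

[#6][SX2H0][#6] is the SMARTS for a thioether: an aliphatic sulfur bridging two carbons with no H on the sulfur.
The molecule carries 4 separate instances of a methylthio ether (-SCH3) meeting every constraint; each maps to a distinct set of atoms, giving 4 matches.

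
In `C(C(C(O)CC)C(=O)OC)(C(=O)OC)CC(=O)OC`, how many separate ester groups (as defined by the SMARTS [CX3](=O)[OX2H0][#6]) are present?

3

[CX3](=O)[OX2H0][#6] is the SMARTS for an ester: a carbonyl carbon bonded to an oxygen that is itself bonded to carbon (no H on that O).
The molecule carries 3 separate instances of a methyl-ester group (-C(=O)OCH3) meeting every constraint; each maps to a distinct set of atoms, giving 3 matches.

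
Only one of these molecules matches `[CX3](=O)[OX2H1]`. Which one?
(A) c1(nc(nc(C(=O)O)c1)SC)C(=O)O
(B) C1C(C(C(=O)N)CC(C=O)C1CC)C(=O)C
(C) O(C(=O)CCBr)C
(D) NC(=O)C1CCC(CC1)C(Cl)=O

A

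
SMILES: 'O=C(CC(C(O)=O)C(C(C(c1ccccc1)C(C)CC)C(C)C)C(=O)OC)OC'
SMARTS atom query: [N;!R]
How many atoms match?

0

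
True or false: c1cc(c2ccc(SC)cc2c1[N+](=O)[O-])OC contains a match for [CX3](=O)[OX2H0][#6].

The pattern [CX3](=O)[OX2H0][#6] describes a carbonyl carbon bonded to an oxygen that is itself bonded to carbon (no H on that O) — an ester.
The closest candidate here is a methoxy ether (-OCH3), but the ether oxygen is not adjacent to a C=O carbon. No other fragment satisfies the full query, so there is no match.

False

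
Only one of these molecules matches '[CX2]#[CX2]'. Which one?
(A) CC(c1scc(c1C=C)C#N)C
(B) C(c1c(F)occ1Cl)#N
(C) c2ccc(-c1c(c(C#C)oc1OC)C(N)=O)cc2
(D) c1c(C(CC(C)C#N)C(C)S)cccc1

C

[CX2]#[CX2] describes a carbon-carbon triple bond (an alkyne).
(A) has a nitrile (-C#N) but the triple bond is C#N, not C#C.
(B) has a nitrile (-C#N) but the triple bond is C#N, not C#C.
(C) contains an ethynyl group (-C#CH), which satisfies every atom and bond constraint.
(D) has a nitrile (-C#N) but the triple bond is C#N, not C#C.
So the answer is (C).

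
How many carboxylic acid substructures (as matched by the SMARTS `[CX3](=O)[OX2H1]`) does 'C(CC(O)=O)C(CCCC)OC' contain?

1

[CX3](=O)[OX2H1] is the SMARTS for a carboxylic acid: an sp2 carbon double-bonded to O and single-bonded to an -OH oxygen.
Exactly one fragment in the molecule meets all constraints, giving 1 match.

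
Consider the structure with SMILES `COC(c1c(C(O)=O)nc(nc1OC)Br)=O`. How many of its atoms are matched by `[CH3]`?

The query [CH3] means: aliphatic carbon with exactly three hydrogens.
Check the 16 heavy atoms by environment: 2× n (aromatic, H0) → no; 4× c (aromatic, H0) → no; 4× O (H0) → no; 2× C (H3) → match; 2× C (H0) → no; 1× O (H1) → no; 1× Br (H0) → no.
That gives 2 matching atoms.

2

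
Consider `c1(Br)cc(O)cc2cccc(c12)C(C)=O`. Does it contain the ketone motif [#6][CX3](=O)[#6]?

Yes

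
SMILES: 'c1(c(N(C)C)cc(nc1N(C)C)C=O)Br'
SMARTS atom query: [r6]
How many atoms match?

6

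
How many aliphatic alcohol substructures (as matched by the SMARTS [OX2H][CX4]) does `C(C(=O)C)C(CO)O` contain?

2

[OX2H][CX4] is the SMARTS for an aliphatic alcohol: a hydroxyl oxygen bound to an sp3 (X4) carbon.
The molecule carries 2 separate instances of a hydroxyl group (-OH) meeting every constraint; each maps to a distinct set of atoms, giving 2 matches.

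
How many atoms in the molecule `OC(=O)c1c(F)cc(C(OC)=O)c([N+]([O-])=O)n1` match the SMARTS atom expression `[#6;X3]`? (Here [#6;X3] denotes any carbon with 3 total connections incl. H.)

7

Check the 17 heavy atoms by environment: 1× n (aromatic, X2) → no; 5× c (aromatic, X3) → match; 1× N (charge +1, X3) → no; 1× O (charge -1, X1) → no; 3× O (X1) → no; 2× C (X3) → match; 2× O (X2) → no; 1× C (X4) → no; 1× F (X1) → no.
Summing the matching environments: 5 + 2 = 7 matching atoms.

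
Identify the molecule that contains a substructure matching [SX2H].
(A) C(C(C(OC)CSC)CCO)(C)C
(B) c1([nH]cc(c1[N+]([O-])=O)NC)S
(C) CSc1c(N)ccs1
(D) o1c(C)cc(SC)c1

[SX2H] describes an aliphatic sulfur with two connections, one being H (a thiol).
(A) has a methylthio ether (-SCH3) but the sulfur has H0 (bonded to two carbons), not H1.
(B) contains a thiol (-SH), which satisfies every atom and bond constraint.
(C) has a methylthio ether (-SCH3) but the sulfur has H0 (bonded to two carbons), not H1.
(D) has a methylthio ether (-SCH3) but the sulfur has H0 (bonded to two carbons), not H1.
So the answer is (B).

B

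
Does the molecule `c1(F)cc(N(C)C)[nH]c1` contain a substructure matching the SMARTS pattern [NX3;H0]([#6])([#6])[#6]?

Yes

The pattern [NX3;H0]([#6])([#6])[#6] describes a trivalent nitrogen with no H, bonded to three carbons — a tertiary amine.
The molecule carries a dimethylamino group (-N(CH3)2), whose atoms satisfy every constraint of the query, so the pattern matches.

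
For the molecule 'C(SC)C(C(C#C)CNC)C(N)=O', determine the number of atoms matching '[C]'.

The query [C] means: uppercase C matches aliphatic (non-aromatic) carbon only.
Check the 13 heavy atoms by environment: 9× C → match; 2× N → no; 1× S → no; 1× O → no.
That gives 9 matching atoms.

9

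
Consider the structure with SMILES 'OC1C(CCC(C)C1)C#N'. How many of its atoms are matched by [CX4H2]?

3

The query [CX4H2] means: sp3 carbon (X4) with exactly two hydrogens.
Check the 10 heavy atoms by environment: 3× C (H1, X4) → no; 3× C (H2, X4) → match; 1× C (H0, X2) → no; 1× N (H0, X1) → no; 1× O (H1, X2) → no; 1× C (H3, X4) → no.
That gives 3 matching atoms.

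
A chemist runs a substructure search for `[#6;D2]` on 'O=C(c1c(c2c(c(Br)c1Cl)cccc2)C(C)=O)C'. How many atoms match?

4

The query [#6;D2] means: any carbon bonded to exactly two heavy atoms.
Check the 18 heavy atoms by environment: 6× c (aromatic, D3) → no; 4× c (aromatic, D2) → match; 2× C (D3) → no; 2× O (D1) → no; 2× C (D1) → no; 1× Cl (D1) → no; 1× Br (D1) → no.
That gives 4 matching atoms.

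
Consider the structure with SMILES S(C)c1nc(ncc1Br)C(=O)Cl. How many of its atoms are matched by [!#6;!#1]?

The query [!#6;!#1] means: not carbon and not hydrogen — any heteroatom.
Check the 12 heavy atoms by environment: 2× n (aromatic) → match; 4× c (aromatic) → no; 1× S → match; 2× C → no; 1× O → match; 1× Cl → match; 1× Br → match.
Summing the matching environments: 2 + 1 + 1 + 1 + 1 = 6 matching atoms.

6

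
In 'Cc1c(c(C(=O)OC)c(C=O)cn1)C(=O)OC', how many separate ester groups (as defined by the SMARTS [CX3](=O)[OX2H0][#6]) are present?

[CX3](=O)[OX2H0][#6] is the SMARTS for an ester: a carbonyl carbon bonded to an oxygen that is itself bonded to carbon (no H on that O).
The molecule carries 2 separate instances of a methyl-ester group (-C(=O)OCH3) meeting every constraint; each maps to a distinct set of atoms, giving 2 matches.

2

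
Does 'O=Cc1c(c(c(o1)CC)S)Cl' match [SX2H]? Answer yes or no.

The pattern [SX2H] describes an aliphatic sulfur with two connections, one being H — a thiol.
The molecule carries a thiol (-SH), whose atoms satisfy every constraint of the query, so the pattern matches.

Yes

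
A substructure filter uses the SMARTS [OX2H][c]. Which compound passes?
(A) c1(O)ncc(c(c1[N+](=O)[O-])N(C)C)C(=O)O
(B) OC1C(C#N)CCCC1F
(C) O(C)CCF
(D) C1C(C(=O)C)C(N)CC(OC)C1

[OX2H][c] describes a hydroxyl oxygen attached to an aromatic carbon (a phenol).
(A) contains a hydroxyl group (-OH), which satisfies every atom and bond constraint.
(B) has a hydroxyl group (-OH) but the -OH is on an aliphatic carbon, not an aromatic c.
(C) has a methoxy ether (-OCH3) but the oxygen has H0, not H1.
(D) has a methoxy ether (-OCH3) but the oxygen has H0, not H1.
So the answer is (A).

A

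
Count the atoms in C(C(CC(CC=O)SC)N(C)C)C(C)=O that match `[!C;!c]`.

4

The query [!C;!c] means: neither aliphatic nor aromatic carbon — same as [!#6].
Check the 15 heavy atoms by environment: 11× C → no; 2× O → match; 1× N → match; 1× S → match.
Summing the matching environments: 2 + 1 + 1 = 4 matching atoms.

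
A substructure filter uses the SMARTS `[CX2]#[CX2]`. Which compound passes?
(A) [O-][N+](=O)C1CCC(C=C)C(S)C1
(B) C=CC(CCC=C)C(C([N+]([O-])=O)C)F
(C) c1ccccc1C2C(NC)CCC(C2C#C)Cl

C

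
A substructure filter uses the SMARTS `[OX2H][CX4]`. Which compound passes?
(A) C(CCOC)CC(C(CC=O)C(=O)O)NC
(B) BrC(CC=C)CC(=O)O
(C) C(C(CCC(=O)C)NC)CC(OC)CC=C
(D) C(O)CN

[OX2H][CX4] describes a hydroxyl oxygen bound to an sp3 (X4) carbon (an aliphatic alcohol).
(A) has a carboxylic acid group (-C(=O)OH) but the -OH is on a CX3 carbonyl carbon, not a CX4 carbon.
(B) has a carboxylic acid group (-C(=O)OH) but the -OH is on a CX3 carbonyl carbon, not a CX4 carbon.
(C) has a methoxy ether (-OCH3) but the oxygen has H0 (ether), not H1.
(D) contains a hydroxyl group (-OH), which satisfies every atom and bond constraint.
So the answer is (D).

D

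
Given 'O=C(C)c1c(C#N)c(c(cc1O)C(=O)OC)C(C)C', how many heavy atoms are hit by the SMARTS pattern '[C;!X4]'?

The query [C;!X4] means: aliphatic carbon that does not have four total connections.
Check the 19 heavy atoms by environment: 6× c (aromatic, X3) → no; 5× C (X4) → no; 2× C (X3) → match; 2× O (X1) → no; 1× C (X2) → match; 1× N (X1) → no; 2× O (X2) → no.
Summing the matching environments: 2 + 1 = 3 matching atoms.

3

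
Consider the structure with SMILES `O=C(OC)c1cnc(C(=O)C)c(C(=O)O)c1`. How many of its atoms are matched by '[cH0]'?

The query [cH0] means: aromatic carbon with no attached hydrogen (substituted or ring-fusion).
Check the 16 heavy atoms by environment: 1× n (aromatic, H0) → no; 3× c (aromatic, H0) → match; 2× c (aromatic, H1) → no; 3× C (H0) → no; 4× O (H0) → no; 2× C (H3) → no; 1× O (H1) → no.
That gives 3 matching atoms.

3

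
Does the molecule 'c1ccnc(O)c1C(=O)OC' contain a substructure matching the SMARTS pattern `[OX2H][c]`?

Yes

The pattern [OX2H][c] describes a hydroxyl oxygen attached to an aromatic carbon — a phenol.
The molecule carries a hydroxyl group (-OH), whose atoms satisfy every constraint of the query, so the pattern matches.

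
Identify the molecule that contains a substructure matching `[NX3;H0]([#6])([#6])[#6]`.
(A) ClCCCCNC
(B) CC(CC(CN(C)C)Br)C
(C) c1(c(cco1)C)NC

B

[NX3;H0]([#6])([#6])[#6] describes a trivalent nitrogen with no H, bonded to three carbons (a tertiary amine).
(A) has an N-methylamino group (-NHCH3) but the nitrogen still has one H (H1), not H0.
(B) contains a dimethylamino group (-N(CH3)2), which satisfies every atom and bond constraint.
(C) has an N-methylamino group (-NHCH3) but the nitrogen still has one H (H1), not H0.
So the answer is (B).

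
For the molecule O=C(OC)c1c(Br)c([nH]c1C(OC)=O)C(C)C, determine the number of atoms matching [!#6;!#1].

6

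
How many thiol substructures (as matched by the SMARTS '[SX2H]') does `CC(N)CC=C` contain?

[SX2H] is the SMARTS for a thiol: an aliphatic sulfur with two connections, one being H.
No fragment in the molecule satisfies every constraint, giving 0 matches.

0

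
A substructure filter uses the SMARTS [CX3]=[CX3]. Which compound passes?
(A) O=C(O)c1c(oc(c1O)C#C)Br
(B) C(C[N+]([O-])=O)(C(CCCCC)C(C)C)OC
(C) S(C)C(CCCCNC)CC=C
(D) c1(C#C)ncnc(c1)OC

[CX3]=[CX3] describes a non-aromatic C=C double bond between two sp2 carbons (an alkene).
(A) has an ethynyl group (-C#CH) but the C-C bond is a triple bond, not a double bond.
(B) has an ethyl group (-CH2CH3) but its C-C bond is a single bond between CX4 carbons, not CX3=CX3.
(C) contains a vinyl group (-CH=CH2), which satisfies every atom and bond constraint.
(D) has an ethynyl group (-C#CH) but the C-C bond is a triple bond, not a double bond.
So the answer is (C).

C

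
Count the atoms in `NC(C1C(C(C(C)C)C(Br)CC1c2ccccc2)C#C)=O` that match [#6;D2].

7

Check the 21 heavy atoms by environment: 7× C (D3) → no; 2× C (D2) → match; 3× C (D1) → no; 1× c (aromatic, D3) → no; 5× c (aromatic, D2) → match; 1× O (D1) → no; 1× N (D1) → no; 1× Br (D1) → no.
Summing the matching environments: 2 + 5 = 7 matching atoms.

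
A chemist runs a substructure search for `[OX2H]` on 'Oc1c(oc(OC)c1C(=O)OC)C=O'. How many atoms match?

Check the 14 heavy atoms by environment: 1× o (aromatic, H0, X2) → no; 4× c (aromatic, H0, X3) → no; 1× O (H1, X2) → match; 1× C (H0, X3) → no; 2× O (H0, X1) → no; 2× O (H0, X2) → no; 2× C (H3, X4) → no; 1× C (H1, X3) → no.
That gives 1 matching atom.

1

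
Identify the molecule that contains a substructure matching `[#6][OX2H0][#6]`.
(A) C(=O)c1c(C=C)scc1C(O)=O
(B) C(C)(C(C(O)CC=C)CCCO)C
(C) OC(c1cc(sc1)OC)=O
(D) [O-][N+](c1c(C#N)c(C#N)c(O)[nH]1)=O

C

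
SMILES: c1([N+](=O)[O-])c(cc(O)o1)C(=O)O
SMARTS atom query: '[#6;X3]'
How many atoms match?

The query [#6;X3] means: any carbon (aromatic or not) with three total connections.
Check the 12 heavy atoms by environment: 1× o (aromatic, X2) → no; 4× c (aromatic, X3) → match; 2× O (X2) → no; 1× C (X3) → match; 2× O (X1) → no; 1× N (charge +1, X3) → no; 1× O (charge -1, X1) → no.
Summing the matching environments: 4 + 1 = 5 matching atoms.

5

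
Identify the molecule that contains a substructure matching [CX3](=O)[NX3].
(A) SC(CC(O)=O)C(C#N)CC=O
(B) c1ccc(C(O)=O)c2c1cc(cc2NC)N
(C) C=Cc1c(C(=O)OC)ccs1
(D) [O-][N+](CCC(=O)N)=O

D

[CX3](=O)[NX3] describes a carbonyl carbon bonded to a trivalent nitrogen (an amide).
(A) has a nitrile (-C#N) but the nitrile N is NX1 (triple-bonded), not NX3.
(B) has a primary amino group (-NH2) but the -NH2 is not attached to a carbonyl carbon.
(C) has a methyl-ester group (-C(=O)OCH3) but the carbonyl is bonded to O, not to an NX3 nitrogen.
(D) contains a primary amide (-C(=O)NH2), which satisfies every atom and bond constraint.
So the answer is (D).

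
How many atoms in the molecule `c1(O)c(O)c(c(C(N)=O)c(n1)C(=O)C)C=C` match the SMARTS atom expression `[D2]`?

2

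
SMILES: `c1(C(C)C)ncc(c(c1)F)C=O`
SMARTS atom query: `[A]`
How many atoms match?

The query [A] means: A matches any aliphatic (non-aromatic) heavy atom.
Check the 12 heavy atoms by environment: 1× n (aromatic) → no; 5× c (aromatic) → no; 1× F → match; 4× C → match; 1× O → match.
Summing the matching environments: 1 + 4 + 1 = 6 matching atoms.

6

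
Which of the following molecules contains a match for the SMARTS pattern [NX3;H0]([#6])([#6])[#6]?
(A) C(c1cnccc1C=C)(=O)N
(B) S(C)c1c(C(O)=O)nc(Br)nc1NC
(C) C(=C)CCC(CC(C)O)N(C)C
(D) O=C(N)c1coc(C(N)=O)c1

C

[NX3;H0]([#6])([#6])[#6] describes a trivalent nitrogen with no H, bonded to three carbons (a tertiary amine).
(A) has a primary amide (-C(=O)NH2) but the amide nitrogen has H2 and only one carbon neighbour.
(B) has an N-methylamino group (-NHCH3) but the nitrogen still has one H (H1), not H0.
(C) contains a dimethylamino group (-N(CH3)2), which satisfies every atom and bond constraint.
(D) has a primary amide (-C(=O)NH2) but the amide nitrogen has H2 and only one carbon neighbour.
So the answer is (C).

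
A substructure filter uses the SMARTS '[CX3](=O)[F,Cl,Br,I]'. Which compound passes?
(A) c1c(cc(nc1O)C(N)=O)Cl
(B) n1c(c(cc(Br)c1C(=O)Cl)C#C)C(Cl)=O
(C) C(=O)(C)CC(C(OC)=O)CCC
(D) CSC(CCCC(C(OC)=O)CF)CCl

[CX3](=O)[F,Cl,Br,I] describes a carbonyl carbon bonded to a halogen (an acyl halide).
(A) has a chloro substituent but the Cl is not on a carbonyl carbon.
(B) contains an acyl chloride (-C(=O)Cl), which satisfies every atom and bond constraint.
(C) has a methyl-ester group (-C(=O)OCH3) but the carbonyl is bonded to -O-C, not to a halogen.
(D) has a methyl-ester group (-C(=O)OCH3) but the carbonyl is bonded to -O-C, not to a halogen.
So the answer is (B).

B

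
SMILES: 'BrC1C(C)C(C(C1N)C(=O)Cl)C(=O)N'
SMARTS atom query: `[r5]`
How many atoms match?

5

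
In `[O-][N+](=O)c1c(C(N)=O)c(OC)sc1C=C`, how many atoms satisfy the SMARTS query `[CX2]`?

0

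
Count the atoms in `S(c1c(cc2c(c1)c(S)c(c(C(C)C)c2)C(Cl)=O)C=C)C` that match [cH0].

The query [cH0] means: aromatic carbon with no attached hydrogen (substituted or ring-fusion).
Check the 21 heavy atoms by environment: 7× c (aromatic, H0) → match; 3× c (aromatic, H1) → no; 1× C (H0) → no; 1× O (H0) → no; 1× Cl (H0) → no; 2× C (H1) → no; 1× C (H2) → no; 1× S (H1) → no; 1× S (H0) → no; 3× C (H3) → no.
That gives 7 matching atoms.

7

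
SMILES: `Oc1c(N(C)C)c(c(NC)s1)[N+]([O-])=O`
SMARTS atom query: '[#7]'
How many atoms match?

3

The query [#7] means: #7 matches any nitrogen atom regardless of aromaticity.
Check the 14 heavy atoms by environment: 1× s (aromatic) → no; 4× c (aromatic) → no; 2× N → match; 3× C → no; 2× O → no; 1× N (charge +1) → match; 1× O (charge -1) → no.
Summing the matching environments: 2 + 1 = 3 matching atoms.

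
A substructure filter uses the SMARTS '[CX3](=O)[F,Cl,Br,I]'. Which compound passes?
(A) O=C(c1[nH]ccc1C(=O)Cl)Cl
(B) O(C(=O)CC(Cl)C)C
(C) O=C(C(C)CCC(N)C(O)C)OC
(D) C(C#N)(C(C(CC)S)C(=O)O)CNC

A

[CX3](=O)[F,Cl,Br,I] describes a carbonyl carbon bonded to a halogen (an acyl halide).
(A) contains an acyl chloride (-C(=O)Cl), which satisfies every atom and bond constraint.
(B) has a methyl-ester group (-C(=O)OCH3) but the carbonyl is bonded to -O-C, not to a halogen.
(C) has a methyl-ester group (-C(=O)OCH3) but the carbonyl is bonded to -O-C, not to a halogen.
(D) has a carboxylic acid group (-C(=O)OH) but the carbonyl is bonded to -OH, not to a halogen.
So the answer is (A).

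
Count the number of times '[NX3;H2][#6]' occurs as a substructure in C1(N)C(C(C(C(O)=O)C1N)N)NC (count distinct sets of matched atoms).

3

[NX3;H2][#6] is the SMARTS for a primary amine: a trivalent nitrogen with two H attached to carbon.
The molecule carries 3 separate instances of a primary amino group (-NH2) meeting every constraint; each maps to a distinct set of atoms, giving 3 matches.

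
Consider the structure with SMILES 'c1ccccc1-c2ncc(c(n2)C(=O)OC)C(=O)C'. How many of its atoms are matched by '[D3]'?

6

Check the 19 heavy atoms by environment: 2× n (aromatic, D2) → no; 4× c (aromatic, D3) → match; 6× c (aromatic, D2) → no; 2× C (D3) → match; 2× O (D1) → no; 2× C (D1) → no; 1× O (D2) → no.
Summing the matching environments: 4 + 2 = 6 matching atoms.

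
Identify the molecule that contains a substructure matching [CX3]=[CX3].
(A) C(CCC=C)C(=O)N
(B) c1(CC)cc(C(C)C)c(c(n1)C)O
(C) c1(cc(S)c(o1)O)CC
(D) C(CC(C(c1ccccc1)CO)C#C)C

[CX3]=[CX3] describes a non-aromatic C=C double bond between two sp2 carbons (an alkene).
(A) contains a vinyl group (-CH=CH2), which satisfies every atom and bond constraint.
(B) has an ethyl group (-CH2CH3) but its C-C bond is a single bond between CX4 carbons, not CX3=CX3.
(C) has an ethyl group (-CH2CH3) but its C-C bond is a single bond between CX4 carbons, not CX3=CX3.
(D) has an ethyl group (-CH2CH3) but its C-C bond is a single bond between CX4 carbons, not CX3=CX3.
So the answer is (A).

A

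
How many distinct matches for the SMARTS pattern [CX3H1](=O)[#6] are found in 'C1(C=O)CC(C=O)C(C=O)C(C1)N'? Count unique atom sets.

3

[CX3H1](=O)[#6] is the SMARTS for an aldehyde: an sp2 carbon with one H, double-bonded to O and single-bonded to carbon.
The molecule carries 3 separate instances of an aldehyde (-CHO) meeting every constraint; each maps to a distinct set of atoms, giving 3 matches.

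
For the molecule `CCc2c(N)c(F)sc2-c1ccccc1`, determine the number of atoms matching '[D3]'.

5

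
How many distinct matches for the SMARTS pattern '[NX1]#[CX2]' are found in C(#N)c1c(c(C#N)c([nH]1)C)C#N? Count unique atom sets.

3

[NX1]#[CX2] is the SMARTS for a nitrile: a nitrogen triple-bonded to a two-connected carbon.
The molecule carries 3 separate instances of a nitrile (-C#N) meeting every constraint; each maps to a distinct set of atoms, giving 3 matches.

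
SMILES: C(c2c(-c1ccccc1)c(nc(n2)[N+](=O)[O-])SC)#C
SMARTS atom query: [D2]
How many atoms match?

9

Check the 19 heavy atoms by environment: 2× n (aromatic, D2) → match; 5× c (aromatic, D3) → no; 1× N (charge +1, D3) → no; 1× O (charge -1, D1) → no; 1× O (D1) → no; 1× C (D2) → match; 2× C (D1) → no; 5× c (aromatic, D2) → match; 1× S (D2) → match.
Summing the matching environments: 2 + 1 + 5 + 1 = 9 matching atoms.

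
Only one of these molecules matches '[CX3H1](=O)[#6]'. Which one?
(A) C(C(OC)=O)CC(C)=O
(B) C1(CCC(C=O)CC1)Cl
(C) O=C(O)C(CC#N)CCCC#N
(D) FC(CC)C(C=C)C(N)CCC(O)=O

B

[CX3H1](=O)[#6] describes an sp2 carbon with one H, double-bonded to O and single-bonded to carbon (an aldehyde).
(A) has an acetyl/ketone group (-C(=O)CH3) but the carbonyl carbon has H0 (two carbon neighbours), not H1.
(B) contains an aldehyde (-CHO), which satisfies every atom and bond constraint.
(C) has a carboxylic acid group (-C(=O)OH) but the carbonyl carbon has H0 and is bonded to O, not H1.
(D) has a carboxylic acid group (-C(=O)OH) but the carbonyl carbon has H0 and is bonded to O, not H1.
So the answer is (B).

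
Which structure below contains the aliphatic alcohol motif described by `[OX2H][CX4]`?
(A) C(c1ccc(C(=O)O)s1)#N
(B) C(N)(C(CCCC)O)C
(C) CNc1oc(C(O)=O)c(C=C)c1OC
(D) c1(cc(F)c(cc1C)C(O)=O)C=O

B

[OX2H][CX4] describes a hydroxyl oxygen bound to an sp3 (X4) carbon (an aliphatic alcohol).
(A) has a carboxylic acid group (-C(=O)OH) but the -OH is on a CX3 carbonyl carbon, not a CX4 carbon.
(B) contains a hydroxyl group (-OH), which satisfies every atom and bond constraint.
(C) has a carboxylic acid group (-C(=O)OH) but the -OH is on a CX3 carbonyl carbon, not a CX4 carbon.
(D) has a carboxylic acid group (-C(=O)OH) but the -OH is on a CX3 carbonyl carbon, not a CX4 carbon.
So the answer is (B).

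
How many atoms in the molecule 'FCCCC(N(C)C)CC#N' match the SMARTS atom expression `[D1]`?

The query [D1] means: atom with exactly one heavy-atom neighbour (degree 1).
Check the 11 heavy atoms by environment: 5× C (D2) → no; 1× C (D3) → no; 1× F (D1) → match; 1× N (D3) → no; 2× C (D1) → match; 1× N (D1) → match.
Summing the matching environments: 1 + 2 + 1 = 4 matching atoms.

4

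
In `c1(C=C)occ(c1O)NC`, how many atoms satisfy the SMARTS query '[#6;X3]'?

Check the 10 heavy atoms by environment: 1× o (aromatic, X2) → no; 4× c (aromatic, X3) → match; 1× O (X2) → no; 2× C (X3) → match; 1× N (X3) → no; 1× C (X4) → no.
Summing the matching environments: 4 + 2 = 6 matching atoms.

6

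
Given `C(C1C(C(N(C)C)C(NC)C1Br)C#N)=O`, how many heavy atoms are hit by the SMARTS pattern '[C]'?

10

Check the 15 heavy atoms by environment: 10× C → match; 3× N → no; 1× O → no; 1× Br → no.
That gives 10 matching atoms.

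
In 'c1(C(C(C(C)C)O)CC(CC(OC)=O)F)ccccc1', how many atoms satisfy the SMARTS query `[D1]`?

6

The query [D1] means: atom with exactly one heavy-atom neighbour (degree 1).
Check the 20 heavy atoms by environment: 2× C (D2) → no; 5× C (D3) → no; 3× C (D1) → match; 2× O (D1) → match; 1× O (D2) → no; 1× c (aromatic, D3) → no; 5× c (aromatic, D2) → no; 1× F (D1) → match.
Summing the matching environments: 3 + 2 + 1 = 6 matching atoms.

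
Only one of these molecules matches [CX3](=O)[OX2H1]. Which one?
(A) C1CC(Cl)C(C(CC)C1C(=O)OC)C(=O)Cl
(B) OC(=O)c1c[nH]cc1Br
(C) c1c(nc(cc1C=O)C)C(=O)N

[CX3](=O)[OX2H1] describes an sp2 carbon double-bonded to O and single-bonded to an -OH oxygen (a carboxylic acid).
(A) has a methyl-ester group (-C(=O)OCH3) but the singly-bonded O has no H (OX2H0, not OX2H1).
(B) contains a carboxylic acid group (-C(=O)OH), which satisfies every atom and bond constraint.
(C) has an aldehyde (-CHO) but there is no singly-bonded oxygen on the carbonyl carbon.
So the answer is (B).

B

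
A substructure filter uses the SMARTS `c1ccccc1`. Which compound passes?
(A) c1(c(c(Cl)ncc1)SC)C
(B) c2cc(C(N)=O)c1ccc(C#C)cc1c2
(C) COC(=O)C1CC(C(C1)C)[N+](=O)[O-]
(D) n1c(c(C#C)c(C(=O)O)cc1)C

B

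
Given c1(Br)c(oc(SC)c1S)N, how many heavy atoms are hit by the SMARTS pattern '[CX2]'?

0

Check the 10 heavy atoms by environment: 1× o (aromatic, X2) → no; 4× c (aromatic, X3) → no; 1× Br (X1) → no; 1× N (X3) → no; 2× S (X2) → no; 1× C (X4) → no.
No environment satisfies the query, so 0 matching atoms.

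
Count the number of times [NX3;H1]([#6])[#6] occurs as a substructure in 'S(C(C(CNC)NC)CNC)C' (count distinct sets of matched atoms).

3

[NX3;H1]([#6])[#6] is the SMARTS for a secondary amine: a trivalent nitrogen with one H, bonded to two carbons.
The molecule carries 3 separate instances of an N-methylamino group (-NHCH3) meeting every constraint; each maps to a distinct set of atoms, giving 3 matches.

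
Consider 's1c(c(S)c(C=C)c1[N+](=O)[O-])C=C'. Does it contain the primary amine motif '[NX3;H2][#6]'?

The pattern [NX3;H2][#6] describes a trivalent nitrogen with two H attached to carbon — a primary amine.
The closest candidate here is a nitro group (-[N+](=O)[O-]), but the nitrogen is [N+] with no H, not NX3H2. No other fragment satisfies the full query, so there is no match.

No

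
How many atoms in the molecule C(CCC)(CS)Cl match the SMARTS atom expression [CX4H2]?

3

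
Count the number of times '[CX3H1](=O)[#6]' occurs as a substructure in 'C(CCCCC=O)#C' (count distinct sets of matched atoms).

1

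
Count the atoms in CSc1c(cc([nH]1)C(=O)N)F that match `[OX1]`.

1

Check the 11 heavy atoms by environment: 1× n (aromatic, X3) → no; 4× c (aromatic, X3) → no; 1× C (X3) → no; 1× O (X1) → match; 1× N (X3) → no; 1× F (X1) → no; 1× S (X2) → no; 1× C (X4) → no.
That gives 1 matching atom.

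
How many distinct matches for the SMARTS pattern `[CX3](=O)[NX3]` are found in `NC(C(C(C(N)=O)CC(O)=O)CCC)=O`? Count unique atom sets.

2

[CX3](=O)[NX3] is the SMARTS for an amide: a carbonyl carbon bonded to a trivalent nitrogen.
The molecule carries 2 separate instances of a primary amide (-C(=O)NH2) meeting every constraint; each maps to a distinct set of atoms, giving 2 matches.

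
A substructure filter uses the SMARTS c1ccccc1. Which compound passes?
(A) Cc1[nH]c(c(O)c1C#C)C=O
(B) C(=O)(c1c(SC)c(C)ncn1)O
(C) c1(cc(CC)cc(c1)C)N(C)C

C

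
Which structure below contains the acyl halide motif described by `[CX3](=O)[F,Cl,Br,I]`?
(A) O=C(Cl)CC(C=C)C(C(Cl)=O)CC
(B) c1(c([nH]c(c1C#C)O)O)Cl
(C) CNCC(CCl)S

A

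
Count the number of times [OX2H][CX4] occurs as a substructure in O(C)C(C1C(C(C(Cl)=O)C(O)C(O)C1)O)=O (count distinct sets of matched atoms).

3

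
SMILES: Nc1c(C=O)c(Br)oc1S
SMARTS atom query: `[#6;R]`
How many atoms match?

4

The query [#6;R] means: carbon that is part of a ring.
Check the 10 heavy atoms by environment: 1× o (aromatic, in 5-ring) → no; 4× c (aromatic, in 5-ring) → match; 1× N (acyclic) → no; 1× C (acyclic) → no; 1× O (acyclic) → no; 1× Br (acyclic) → no; 1× S (acyclic) → no.
That gives 4 matching atoms.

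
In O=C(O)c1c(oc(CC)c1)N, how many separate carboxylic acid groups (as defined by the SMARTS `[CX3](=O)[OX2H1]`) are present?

1

[CX3](=O)[OX2H1] is the SMARTS for a carboxylic acid: an sp2 carbon double-bonded to O and single-bonded to an -OH oxygen.
Exactly one fragment in the molecule meets all constraints, giving 1 match.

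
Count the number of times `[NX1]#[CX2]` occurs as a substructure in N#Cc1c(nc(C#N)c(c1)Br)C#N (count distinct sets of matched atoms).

3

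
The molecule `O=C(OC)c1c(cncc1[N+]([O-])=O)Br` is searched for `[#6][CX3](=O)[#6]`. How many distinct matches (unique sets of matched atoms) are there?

0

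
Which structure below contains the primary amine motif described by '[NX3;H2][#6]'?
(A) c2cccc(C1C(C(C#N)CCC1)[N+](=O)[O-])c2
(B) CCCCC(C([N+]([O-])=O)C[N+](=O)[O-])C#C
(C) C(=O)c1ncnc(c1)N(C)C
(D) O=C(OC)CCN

D

[NX3;H2][#6] describes a trivalent nitrogen with two H attached to carbon (a primary amine).
(A) has a nitrile (-C#N) but the nitrogen is NX1 (triple-bonded), not NX3 with two H.
(B) has a nitro group (-[N+](=O)[O-]) but the nitrogen is [N+] with no H, not NX3H2.
(C) has a dimethylamino group (-N(CH3)2) but the nitrogen has H0, not H2.
(D) contains a primary amino group (-NH2), which satisfies every atom and bond constraint.
So the answer is (D).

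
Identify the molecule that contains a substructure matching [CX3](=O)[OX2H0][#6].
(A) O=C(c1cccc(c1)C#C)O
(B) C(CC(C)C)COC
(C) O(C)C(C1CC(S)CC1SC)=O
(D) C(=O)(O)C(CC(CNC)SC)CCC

C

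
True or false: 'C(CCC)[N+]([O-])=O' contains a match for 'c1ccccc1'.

False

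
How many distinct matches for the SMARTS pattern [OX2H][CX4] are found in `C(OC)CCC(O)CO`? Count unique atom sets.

[OX2H][CX4] is the SMARTS for an aliphatic alcohol: a hydroxyl oxygen bound to an sp3 (X4) carbon.
The molecule carries 2 separate instances of a hydroxyl group (-OH) meeting every constraint; each maps to a distinct set of atoms, giving 2 matches.

2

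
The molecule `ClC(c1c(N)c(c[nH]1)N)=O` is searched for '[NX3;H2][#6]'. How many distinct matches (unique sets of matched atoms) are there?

2

[NX3;H2][#6] is the SMARTS for a primary amine: a trivalent nitrogen with two H attached to carbon.
The molecule carries 2 separate instances of a primary amino group (-NH2) meeting every constraint; each maps to a distinct set of atoms, giving 2 matches.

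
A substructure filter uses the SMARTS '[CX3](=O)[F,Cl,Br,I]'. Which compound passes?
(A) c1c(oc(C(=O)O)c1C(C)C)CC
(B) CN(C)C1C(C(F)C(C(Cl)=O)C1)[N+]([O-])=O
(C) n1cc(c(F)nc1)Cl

B

[CX3](=O)[F,Cl,Br,I] describes a carbonyl carbon bonded to a halogen (an acyl halide).
(A) has a carboxylic acid group (-C(=O)OH) but the carbonyl is bonded to -OH, not to a halogen.
(B) contains an acyl chloride (-C(=O)Cl), which satisfies every atom and bond constraint.
(C) has a chloro substituent but the Cl is not on a carbonyl carbon.
So the answer is (B).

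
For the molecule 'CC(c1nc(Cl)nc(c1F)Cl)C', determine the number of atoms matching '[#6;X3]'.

4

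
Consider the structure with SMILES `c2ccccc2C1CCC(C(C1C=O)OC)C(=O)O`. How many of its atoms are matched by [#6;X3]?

The query [#6;X3] means: any carbon (aromatic or not) with three total connections.
Check the 19 heavy atoms by environment: 7× C (X4) → no; 2× C (X3) → match; 2× O (X1) → no; 2× O (X2) → no; 6× c (aromatic, X3) → match.
Summing the matching environments: 2 + 6 = 8 matching atoms.

8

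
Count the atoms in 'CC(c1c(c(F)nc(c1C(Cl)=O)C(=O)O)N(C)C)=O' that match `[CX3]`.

3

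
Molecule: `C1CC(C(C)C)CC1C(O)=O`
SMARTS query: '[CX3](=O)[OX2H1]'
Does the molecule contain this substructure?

The pattern [CX3](=O)[OX2H1] describes an sp2 carbon double-bonded to O and single-bonded to an -OH oxygen — a carboxylic acid.
The molecule carries a carboxylic acid group (-C(=O)OH), whose atoms satisfy every constraint of the query, so the pattern matches.

Yes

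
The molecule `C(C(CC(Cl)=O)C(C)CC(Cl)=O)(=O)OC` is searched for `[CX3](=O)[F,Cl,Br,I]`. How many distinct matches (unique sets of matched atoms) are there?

2

[CX3](=O)[F,Cl,Br,I] is the SMARTS for an acyl halide: a carbonyl carbon bonded to a halogen.
The molecule carries 2 separate instances of an acyl chloride (-C(=O)Cl) meeting every constraint; each maps to a distinct set of atoms, giving 2 matches.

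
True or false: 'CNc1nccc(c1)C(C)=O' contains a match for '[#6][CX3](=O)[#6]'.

True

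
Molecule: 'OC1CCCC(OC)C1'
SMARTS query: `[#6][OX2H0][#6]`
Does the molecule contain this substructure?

Yes

The pattern [#6][OX2H0][#6] describes an aliphatic oxygen bridging two carbons with no H on the oxygen — an ether.
The molecule carries a methoxy ether (-OCH3), whose atoms satisfy every constraint of the query, so the pattern matches.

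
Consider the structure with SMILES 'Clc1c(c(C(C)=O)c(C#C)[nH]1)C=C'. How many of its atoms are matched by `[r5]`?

The query [r5] means: r5 matches atoms in a five-membered ring.
Check the 13 heavy atoms by environment: 1× n (aromatic, in 5-ring) → match; 4× c (aromatic, in 5-ring) → match; 6× C (acyclic) → no; 1× O (acyclic) → no; 1× Cl (acyclic) → no.
Summing the matching environments: 1 + 4 = 5 matching atoms.

5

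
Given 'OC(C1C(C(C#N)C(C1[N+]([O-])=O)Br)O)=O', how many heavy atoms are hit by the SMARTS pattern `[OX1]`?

The query [OX1] means: aliphatic oxygen with one total connection — typically a carbonyl =O or an oxide.
Check the 15 heavy atoms by environment: 5× C (X4) → no; 2× O (X2) → no; 1× C (X2) → no; 1× N (X1) → no; 1× Br (X1) → no; 1× N (charge +1, X3) → no; 1× O (charge -1, X1) → match; 2× O (X1) → match; 1× C (X3) → no.
Summing the matching environments: 1 + 2 = 3 matching atoms.

3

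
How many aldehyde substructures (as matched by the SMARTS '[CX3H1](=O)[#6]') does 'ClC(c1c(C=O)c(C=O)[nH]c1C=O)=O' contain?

[CX3H1](=O)[#6] is the SMARTS for an aldehyde: an sp2 carbon with one H, double-bonded to O and single-bonded to carbon.
The molecule carries 3 separate instances of an aldehyde (-CHO) meeting every constraint; each maps to a distinct set of atoms, giving 3 matches.

3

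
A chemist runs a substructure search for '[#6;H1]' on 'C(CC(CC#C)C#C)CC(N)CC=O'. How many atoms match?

5

The query [#6;H1] means: any carbon bearing exactly one hydrogen.
Check the 14 heavy atoms by environment: 5× C (H2) → no; 5× C (H1) → match; 1× N (H2) → no; 1× O (H0) → no; 2× C (H0) → no.
That gives 5 matching atoms.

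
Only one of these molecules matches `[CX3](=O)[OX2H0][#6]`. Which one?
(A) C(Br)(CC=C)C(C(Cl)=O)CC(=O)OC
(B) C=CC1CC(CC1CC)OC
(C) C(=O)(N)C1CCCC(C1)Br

A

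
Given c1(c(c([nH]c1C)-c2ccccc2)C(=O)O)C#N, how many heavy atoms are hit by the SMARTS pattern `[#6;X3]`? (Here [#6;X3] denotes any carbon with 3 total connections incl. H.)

The query [#6;X3] means: any carbon (aromatic or not) with three total connections.
Check the 17 heavy atoms by environment: 1× n (aromatic, X3) → no; 10× c (aromatic, X3) → match; 1× C (X3) → match; 1× O (X1) → no; 1× O (X2) → no; 1× C (X2) → no; 1× N (X1) → no; 1× C (X4) → no.
Summing the matching environments: 10 + 1 = 11 matching atoms.

11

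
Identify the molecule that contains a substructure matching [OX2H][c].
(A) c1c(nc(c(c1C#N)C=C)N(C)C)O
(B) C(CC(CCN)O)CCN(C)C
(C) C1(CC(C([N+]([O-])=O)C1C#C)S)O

[OX2H][c] describes a hydroxyl oxygen attached to an aromatic carbon (a phenol).
(A) contains a hydroxyl group (-OH), which satisfies every atom and bond constraint.
(B) has a hydroxyl group (-OH) but the -OH is on an aliphatic carbon, not an aromatic c.
(C) has a hydroxyl group (-OH) but the -OH is on an aliphatic carbon, not an aromatic c.
So the answer is (A).

A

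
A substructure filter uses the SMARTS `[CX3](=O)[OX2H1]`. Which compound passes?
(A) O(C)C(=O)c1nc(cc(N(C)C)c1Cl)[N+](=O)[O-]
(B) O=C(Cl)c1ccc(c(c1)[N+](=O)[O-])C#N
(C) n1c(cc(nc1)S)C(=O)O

C

[CX3](=O)[OX2H1] describes an sp2 carbon double-bonded to O and single-bonded to an -OH oxygen (a carboxylic acid).
(A) has a methyl-ester group (-C(=O)OCH3) but the singly-bonded O has no H (OX2H0, not OX2H1).
(B) has an acyl chloride (-C(=O)Cl) but the carbonyl is bonded to Cl, not to an -OH oxygen.
(C) contains a carboxylic acid group (-C(=O)OH), which satisfies every atom and bond constraint.
So the answer is (C).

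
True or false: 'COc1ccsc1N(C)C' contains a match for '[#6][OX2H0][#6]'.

True

The pattern [#6][OX2H0][#6] describes an aliphatic oxygen bridging two carbons with no H on the oxygen — an ether.
The molecule carries a methoxy ether (-OCH3), whose atoms satisfy every constraint of the query, so the pattern matches.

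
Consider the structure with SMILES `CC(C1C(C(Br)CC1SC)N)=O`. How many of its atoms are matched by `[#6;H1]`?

4

The query [#6;H1] means: any carbon bearing exactly one hydrogen.
Check the 12 heavy atoms by environment: 4× C (H1) → match; 1× C (H2) → no; 1× N (H2) → no; 1× Br (H0) → no; 1× S (H0) → no; 2× C (H3) → no; 1× C (H0) → no; 1× O (H0) → no.
That gives 4 matching atoms.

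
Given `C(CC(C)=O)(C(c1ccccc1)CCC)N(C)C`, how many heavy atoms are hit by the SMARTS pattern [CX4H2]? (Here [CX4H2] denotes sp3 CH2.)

3

Check the 18 heavy atoms by environment: 3× C (H2, X4) → match; 2× C (H1, X4) → no; 1× c (aromatic, H0, X3) → no; 5× c (aromatic, H1, X3) → no; 1× C (H0, X3) → no; 1× O (H0, X1) → no; 4× C (H3, X4) → no; 1× N (H0, X3) → no.
That gives 3 matching atoms.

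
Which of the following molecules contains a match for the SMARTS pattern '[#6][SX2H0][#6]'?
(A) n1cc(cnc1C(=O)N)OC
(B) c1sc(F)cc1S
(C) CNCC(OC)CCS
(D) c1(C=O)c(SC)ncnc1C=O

D

[#6][SX2H0][#6] describes an aliphatic sulfur bridging two carbons with no H on the sulfur (a thioether).
(A) has a methoxy ether (-OCH3) but the bridging atom is O, not S.
(B) has a thiol (-SH) but the sulfur has H1, not H0 bridging two carbons.
(C) has a thiol (-SH) but the sulfur has H1, not H0 bridging two carbons.
(D) contains a methylthio ether (-SCH3), which satisfies every atom and bond constraint.
So the answer is (D).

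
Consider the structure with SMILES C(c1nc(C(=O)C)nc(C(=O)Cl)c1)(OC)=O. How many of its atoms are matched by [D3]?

The query [D3] means: atom with exactly three heavy-atom neighbours.
Check the 16 heavy atoms by environment: 2× n (aromatic, D2) → no; 3× c (aromatic, D3) → match; 1× c (aromatic, D2) → no; 3× C (D3) → match; 3× O (D1) → no; 1× Cl (D1) → no; 2× C (D1) → no; 1× O (D2) → no.
Summing the matching environments: 3 + 3 = 6 matching atoms.

6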